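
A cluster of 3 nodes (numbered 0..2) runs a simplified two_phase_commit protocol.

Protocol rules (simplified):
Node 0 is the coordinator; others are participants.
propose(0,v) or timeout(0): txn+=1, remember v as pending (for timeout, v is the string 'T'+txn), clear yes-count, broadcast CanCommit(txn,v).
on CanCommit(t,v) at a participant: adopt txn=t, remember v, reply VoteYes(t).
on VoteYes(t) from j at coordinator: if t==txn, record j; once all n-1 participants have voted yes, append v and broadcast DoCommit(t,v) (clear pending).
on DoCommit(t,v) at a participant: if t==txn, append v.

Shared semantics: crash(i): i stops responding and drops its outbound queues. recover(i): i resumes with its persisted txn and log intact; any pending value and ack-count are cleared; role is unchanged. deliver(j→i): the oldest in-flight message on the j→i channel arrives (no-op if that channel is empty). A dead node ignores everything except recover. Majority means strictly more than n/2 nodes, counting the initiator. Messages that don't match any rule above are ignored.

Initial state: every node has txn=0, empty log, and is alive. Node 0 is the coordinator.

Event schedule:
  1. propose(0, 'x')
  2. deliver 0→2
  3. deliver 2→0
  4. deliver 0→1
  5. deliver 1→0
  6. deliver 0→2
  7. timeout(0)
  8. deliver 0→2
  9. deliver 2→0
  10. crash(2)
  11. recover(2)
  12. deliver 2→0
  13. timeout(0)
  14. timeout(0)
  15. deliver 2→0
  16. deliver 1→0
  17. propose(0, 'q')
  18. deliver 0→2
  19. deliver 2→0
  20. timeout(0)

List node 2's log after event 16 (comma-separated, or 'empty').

step 1 propose(0,'x'): 0={coor,t=1,log=-}
step 2 deliver 0→2: 2={part,t=1,log=-}
step 3 deliver 2→0: —
step 4 deliver 0→1: 1={part,t=1,log=-}
step 5 deliver 1→0: 0={coor,t=1,log=x}
step 6 deliver 0→2: 2={part,t=1,log=x}
step 7 timeout(0): 0={coor,t=2,log=x}
step 8 deliver 0→2: 2={part,t=2,log=x}
step 9 deliver 2→0: —
step 10 crash(2): 2={✗part,t=2,log=x}
step 11 recover(2): 2={part,t=2,log=x}
step 12 deliver 2→0: —
step 13 timeout(0): 0={coor,t=3,log=x}
step 14 timeout(0): 0={coor,t=4,log=x}
step 15 deliver 2→0: —
step 16 deliver 1→0: —

x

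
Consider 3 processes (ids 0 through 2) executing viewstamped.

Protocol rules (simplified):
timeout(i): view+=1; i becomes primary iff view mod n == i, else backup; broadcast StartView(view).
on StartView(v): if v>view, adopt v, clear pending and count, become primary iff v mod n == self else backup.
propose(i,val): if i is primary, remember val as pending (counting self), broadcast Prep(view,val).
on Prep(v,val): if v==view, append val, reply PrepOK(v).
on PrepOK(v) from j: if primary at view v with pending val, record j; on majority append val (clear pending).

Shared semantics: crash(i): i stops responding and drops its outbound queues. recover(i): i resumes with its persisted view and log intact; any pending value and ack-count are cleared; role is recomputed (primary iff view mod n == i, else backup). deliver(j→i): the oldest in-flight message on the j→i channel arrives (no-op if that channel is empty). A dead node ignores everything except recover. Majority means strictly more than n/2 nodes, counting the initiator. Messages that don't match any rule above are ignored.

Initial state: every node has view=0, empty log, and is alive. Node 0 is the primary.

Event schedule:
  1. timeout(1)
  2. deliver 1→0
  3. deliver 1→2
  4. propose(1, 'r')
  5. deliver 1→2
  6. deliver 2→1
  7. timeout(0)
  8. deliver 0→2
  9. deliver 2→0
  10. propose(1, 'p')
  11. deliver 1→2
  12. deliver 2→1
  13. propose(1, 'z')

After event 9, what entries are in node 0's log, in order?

empty

after 1 — timeout(1): n1:prim/v1/[-]
after 2 — deliver 1→0: n0:back/v1/[-]
after 3 — deliver 1→2: n2:back/v1/[-]
after 4 — propose(1,'r'): ·
after 5 — deliver 1→2: n2:back/v1/[r]
after 6 — deliver 2→1: n1:prim/v1/[r]
after 7 — timeout(0): n0:back/v2/[-]
after 8 — deliver 0→2: n2:prim/v2/[r]
after 9 — deliver 2→0: ·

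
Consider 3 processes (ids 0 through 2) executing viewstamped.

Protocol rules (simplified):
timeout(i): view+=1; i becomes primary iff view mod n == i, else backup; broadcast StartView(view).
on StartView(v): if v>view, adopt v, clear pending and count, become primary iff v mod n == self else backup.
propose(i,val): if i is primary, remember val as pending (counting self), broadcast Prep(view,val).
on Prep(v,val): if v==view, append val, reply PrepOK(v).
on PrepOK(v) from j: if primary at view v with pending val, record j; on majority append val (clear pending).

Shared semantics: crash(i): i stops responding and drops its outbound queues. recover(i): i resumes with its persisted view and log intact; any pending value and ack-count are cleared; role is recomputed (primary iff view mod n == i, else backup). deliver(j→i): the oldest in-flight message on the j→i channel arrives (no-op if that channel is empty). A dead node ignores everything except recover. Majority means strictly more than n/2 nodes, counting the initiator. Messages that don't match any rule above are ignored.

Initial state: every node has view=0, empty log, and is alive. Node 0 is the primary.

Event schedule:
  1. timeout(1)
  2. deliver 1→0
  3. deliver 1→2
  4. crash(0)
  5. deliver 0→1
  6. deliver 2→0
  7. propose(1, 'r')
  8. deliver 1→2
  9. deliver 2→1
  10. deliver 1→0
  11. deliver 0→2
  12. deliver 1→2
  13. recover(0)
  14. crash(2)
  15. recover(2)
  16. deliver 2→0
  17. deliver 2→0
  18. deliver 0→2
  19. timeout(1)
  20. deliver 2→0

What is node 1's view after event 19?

2

step 1 timeout(1): 1={prim,v=1,log=-}
step 2 deliver 1→0: 0={back,v=1,log=-}
step 3 deliver 1→2: 2={back,v=1,log=-}
step 4 crash(0): 0={✗back,v=1,log=-}
step 5 deliver 0→1: —
step 6 deliver 2→0: —
step 7 propose(1,'r'): —
step 8 deliver 1→2: 2={back,v=1,log=r}
step 9 deliver 2→1: 1={prim,v=1,log=r}
step 10 deliver 1→0: —
step 11 deliver 0→2: —
step 12 deliver 1→2: —
step 13 recover(0): 0={back,v=1,log=-}
step 14 crash(2): 2={✗back,v=1,log=r}
step 15 recover(2): 2={back,v=1,log=r}
step 16 deliver 2→0: —
step 17 deliver 2→0: —
step 18 deliver 0→2: —
step 19 timeout(1): 1={back,v=2,log=r}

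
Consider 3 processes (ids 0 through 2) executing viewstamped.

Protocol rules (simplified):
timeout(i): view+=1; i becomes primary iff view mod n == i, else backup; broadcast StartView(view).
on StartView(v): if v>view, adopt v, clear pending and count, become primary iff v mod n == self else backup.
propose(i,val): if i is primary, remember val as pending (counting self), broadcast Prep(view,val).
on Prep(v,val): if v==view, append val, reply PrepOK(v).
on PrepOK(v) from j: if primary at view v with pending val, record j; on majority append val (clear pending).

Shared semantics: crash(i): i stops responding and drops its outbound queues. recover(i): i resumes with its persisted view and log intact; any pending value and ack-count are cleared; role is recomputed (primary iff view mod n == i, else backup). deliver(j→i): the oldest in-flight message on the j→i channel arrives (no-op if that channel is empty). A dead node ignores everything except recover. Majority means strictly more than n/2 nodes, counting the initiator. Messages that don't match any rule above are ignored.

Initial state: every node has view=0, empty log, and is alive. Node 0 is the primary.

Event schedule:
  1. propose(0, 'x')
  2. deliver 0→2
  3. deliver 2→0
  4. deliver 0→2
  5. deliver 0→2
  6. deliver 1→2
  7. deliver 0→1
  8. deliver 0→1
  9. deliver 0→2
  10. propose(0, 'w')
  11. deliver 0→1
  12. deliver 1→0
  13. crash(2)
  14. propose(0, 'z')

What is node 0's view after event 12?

[1] propose(0,'x') → ∅
[2] deliver 0→2 → N2(back v0 [x])
[3] deliver 2→0 → N0(prim v0 [x])
[4] deliver 0→2 → ∅
[5] deliver 0→2 → ∅
[6] deliver 1→2 → ∅
[7] deliver 0→1 → N1(back v0 [x])
[8] deliver 0→1 → ∅
[9] deliver 0→2 → ∅
[10] propose(0,'w') → ∅
[11] deliver 0→1 → N1(back v0 [x,w])
[12] deliver 1→0 → N0(prim v0 [x,w])

0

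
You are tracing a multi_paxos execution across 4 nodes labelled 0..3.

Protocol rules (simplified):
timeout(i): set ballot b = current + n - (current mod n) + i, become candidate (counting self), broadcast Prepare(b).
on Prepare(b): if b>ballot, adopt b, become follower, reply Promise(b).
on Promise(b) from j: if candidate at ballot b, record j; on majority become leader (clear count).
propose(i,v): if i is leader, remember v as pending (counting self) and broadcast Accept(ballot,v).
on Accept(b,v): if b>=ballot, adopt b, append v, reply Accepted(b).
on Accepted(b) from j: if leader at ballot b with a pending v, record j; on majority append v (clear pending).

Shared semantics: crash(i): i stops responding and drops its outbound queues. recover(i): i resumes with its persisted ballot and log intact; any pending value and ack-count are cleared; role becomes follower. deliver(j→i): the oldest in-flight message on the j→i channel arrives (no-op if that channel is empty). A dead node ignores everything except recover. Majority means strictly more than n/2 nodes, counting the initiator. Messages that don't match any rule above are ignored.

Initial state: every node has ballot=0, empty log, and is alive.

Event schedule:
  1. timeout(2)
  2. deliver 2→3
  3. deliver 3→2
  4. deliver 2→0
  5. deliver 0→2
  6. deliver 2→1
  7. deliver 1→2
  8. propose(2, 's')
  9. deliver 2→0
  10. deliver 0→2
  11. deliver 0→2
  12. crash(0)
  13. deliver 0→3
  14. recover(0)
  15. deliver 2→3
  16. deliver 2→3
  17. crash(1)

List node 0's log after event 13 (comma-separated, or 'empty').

step 1 timeout(2): 2={cand,b=6,log=-}
step 2 deliver 2→3: 3={foll,b=6,log=-}
step 3 deliver 3→2: —
step 4 deliver 2→0: 0={foll,b=6,log=-}
step 5 deliver 0→2: 2={lead,b=6,log=-}
step 6 deliver 2→1: 1={foll,b=6,log=-}
step 7 deliver 1→2: —
step 8 propose(2,'s'): —
step 9 deliver 2→0: 0={foll,b=6,log=s}
step 10 deliver 0→2: —
step 11 deliver 0→2: —
step 12 crash(0): 0={✗foll,b=6,log=s}
step 13 deliver 0→3: —

s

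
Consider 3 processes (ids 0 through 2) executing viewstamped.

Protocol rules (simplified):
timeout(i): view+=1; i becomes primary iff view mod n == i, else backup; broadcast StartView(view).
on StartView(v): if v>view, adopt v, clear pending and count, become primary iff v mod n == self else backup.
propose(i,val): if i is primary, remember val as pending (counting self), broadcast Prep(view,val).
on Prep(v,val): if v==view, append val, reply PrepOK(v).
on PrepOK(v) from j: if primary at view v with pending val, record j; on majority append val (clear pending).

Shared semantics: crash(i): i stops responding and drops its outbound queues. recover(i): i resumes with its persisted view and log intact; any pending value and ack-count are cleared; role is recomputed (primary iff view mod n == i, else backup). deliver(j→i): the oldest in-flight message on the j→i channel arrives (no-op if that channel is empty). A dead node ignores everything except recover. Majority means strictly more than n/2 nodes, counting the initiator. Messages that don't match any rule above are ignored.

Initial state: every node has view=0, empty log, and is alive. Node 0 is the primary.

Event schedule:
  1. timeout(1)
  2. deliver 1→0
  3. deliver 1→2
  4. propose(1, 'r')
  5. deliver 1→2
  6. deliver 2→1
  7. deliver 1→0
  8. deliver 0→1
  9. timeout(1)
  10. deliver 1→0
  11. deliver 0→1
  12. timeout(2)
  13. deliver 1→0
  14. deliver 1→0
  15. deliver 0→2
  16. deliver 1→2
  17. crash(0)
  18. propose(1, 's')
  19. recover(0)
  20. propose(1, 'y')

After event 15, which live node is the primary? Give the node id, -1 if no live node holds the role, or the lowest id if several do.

2

after 1 — timeout(1): n1:prim/v1/[-]
after 2 — deliver 1→0: n0:back/v1/[-]
after 3 — deliver 1→2: n2:back/v1/[-]
after 4 — propose(1,'r'): ·
after 5 — deliver 1→2: n2:back/v1/[r]
after 6 — deliver 2→1: n1:prim/v1/[r]
after 7 — deliver 1→0: n0:back/v1/[r]
after 8 — deliver 0→1: ·
after 9 — timeout(1): n1:back/v2/[r]
after 10 — deliver 1→0: n0:back/v2/[r]
after 11 — deliver 0→1: ·
after 12 — timeout(2): n2:prim/v2/[r]
after 13 — deliver 1→0: ·
after 14 — deliver 1→0: ·
after 15 — deliver 0→2: ·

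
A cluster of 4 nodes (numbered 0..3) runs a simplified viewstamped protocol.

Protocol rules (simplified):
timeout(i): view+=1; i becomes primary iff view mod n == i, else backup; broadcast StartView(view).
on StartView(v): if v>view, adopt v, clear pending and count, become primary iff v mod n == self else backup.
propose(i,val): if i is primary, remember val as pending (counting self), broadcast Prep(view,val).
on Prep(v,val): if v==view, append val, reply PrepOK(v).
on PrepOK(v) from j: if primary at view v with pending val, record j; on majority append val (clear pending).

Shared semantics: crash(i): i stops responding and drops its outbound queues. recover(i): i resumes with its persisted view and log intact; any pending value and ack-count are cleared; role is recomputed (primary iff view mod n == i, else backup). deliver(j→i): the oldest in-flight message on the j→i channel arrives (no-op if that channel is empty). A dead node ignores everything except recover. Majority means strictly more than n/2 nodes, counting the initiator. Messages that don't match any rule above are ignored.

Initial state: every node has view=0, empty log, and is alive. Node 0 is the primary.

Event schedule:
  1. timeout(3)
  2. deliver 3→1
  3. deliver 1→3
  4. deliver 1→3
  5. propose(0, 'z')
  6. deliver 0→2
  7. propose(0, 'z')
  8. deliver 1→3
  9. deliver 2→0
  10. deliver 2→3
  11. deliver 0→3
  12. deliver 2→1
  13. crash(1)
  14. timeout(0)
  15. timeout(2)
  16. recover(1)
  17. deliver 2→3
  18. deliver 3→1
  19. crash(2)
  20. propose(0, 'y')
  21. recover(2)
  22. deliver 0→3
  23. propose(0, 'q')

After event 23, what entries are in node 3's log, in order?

1. timeout(3):  <3:back v1 ->
2. deliver 3→1:  <1:prim v1 ->
3. deliver 1→3:  nop
4. deliver 1→3:  nop
5. propose(0,'z'):  nop
6. deliver 0→2:  <2:back v0 z>
7. propose(0,'z'):  nop
8. deliver 1→3:  nop
9. deliver 2→0:  nop
10. deliver 2→3:  nop
11. deliver 0→3:  nop
12. deliver 2→1:  nop
13. crash(1):  <1:✗prim v1 ->
14. timeout(0):  <0:back v1 ->
15. timeout(2):  <2:back v1 z>
16. recover(1):  <1:prim v1 ->
17. deliver 2→3:  nop
18. deliver 3→1:  nop
19. crash(2):  <2:✗back v1 z>
20. propose(0,'y'):  nop
21. recover(2):  <2:back v1 z>
22. deliver 0→3:  nop
23. propose(0,'q'):  nop

empty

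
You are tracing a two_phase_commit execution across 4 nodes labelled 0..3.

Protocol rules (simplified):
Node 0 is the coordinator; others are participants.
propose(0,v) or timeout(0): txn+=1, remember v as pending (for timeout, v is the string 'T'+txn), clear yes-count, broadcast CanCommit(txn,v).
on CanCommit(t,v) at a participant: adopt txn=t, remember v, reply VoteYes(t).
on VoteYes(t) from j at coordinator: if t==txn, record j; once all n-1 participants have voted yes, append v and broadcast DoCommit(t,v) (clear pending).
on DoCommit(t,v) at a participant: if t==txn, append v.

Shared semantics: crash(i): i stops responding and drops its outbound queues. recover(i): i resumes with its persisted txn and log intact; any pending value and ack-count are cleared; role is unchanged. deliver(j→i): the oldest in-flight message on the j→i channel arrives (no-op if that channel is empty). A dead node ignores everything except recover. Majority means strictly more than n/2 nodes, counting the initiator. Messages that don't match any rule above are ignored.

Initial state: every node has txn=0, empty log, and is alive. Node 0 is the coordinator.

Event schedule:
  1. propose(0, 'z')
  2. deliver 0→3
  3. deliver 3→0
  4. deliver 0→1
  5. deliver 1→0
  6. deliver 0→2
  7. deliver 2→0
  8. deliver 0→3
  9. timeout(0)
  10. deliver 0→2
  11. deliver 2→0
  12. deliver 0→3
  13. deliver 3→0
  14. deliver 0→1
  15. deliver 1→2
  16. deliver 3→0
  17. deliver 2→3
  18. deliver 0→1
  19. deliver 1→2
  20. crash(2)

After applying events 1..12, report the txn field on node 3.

after 1 — propose(0,'z'): n0:coor/t1/[-]
after 2 — deliver 0→3: n3:part/t1/[-]
after 3 — deliver 3→0: ·
after 4 — deliver 0→1: n1:part/t1/[-]
after 5 — deliver 1→0: ·
after 6 — deliver 0→2: n2:part/t1/[-]
after 7 — deliver 2→0: n0:coor/t1/[z]
after 8 — deliver 0→3: n3:part/t1/[z]
after 9 — timeout(0): n0:coor/t2/[z]
after 10 — deliver 0→2: n2:part/t1/[z]
after 11 — deliver 2→0: ·
after 12 — deliver 0→3: n3:part/t2/[z]

2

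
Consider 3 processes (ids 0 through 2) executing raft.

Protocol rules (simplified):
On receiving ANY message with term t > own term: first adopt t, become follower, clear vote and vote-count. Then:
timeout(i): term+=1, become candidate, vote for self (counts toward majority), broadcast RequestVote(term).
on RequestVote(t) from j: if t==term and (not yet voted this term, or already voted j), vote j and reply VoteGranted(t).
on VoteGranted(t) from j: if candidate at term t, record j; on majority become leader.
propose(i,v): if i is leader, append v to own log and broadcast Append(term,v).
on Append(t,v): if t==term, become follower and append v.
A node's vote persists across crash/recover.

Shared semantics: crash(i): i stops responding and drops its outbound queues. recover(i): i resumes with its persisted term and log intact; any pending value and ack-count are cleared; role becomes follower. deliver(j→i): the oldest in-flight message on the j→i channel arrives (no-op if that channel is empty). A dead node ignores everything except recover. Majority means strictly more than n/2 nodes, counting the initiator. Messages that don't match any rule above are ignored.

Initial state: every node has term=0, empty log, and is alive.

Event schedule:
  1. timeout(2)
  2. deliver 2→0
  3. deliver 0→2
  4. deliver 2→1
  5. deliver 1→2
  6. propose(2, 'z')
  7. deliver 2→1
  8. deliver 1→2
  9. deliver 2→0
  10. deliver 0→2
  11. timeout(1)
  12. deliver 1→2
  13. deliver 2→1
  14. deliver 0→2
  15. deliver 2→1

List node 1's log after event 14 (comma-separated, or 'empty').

step 1 timeout(2): 2={cand,t=1,log=-}
step 2 deliver 2→0: 0={foll,t=1,log=-}
step 3 deliver 0→2: 2={lead,t=1,log=-}
step 4 deliver 2→1: 1={foll,t=1,log=-}
step 5 deliver 1→2: —
step 6 propose(2,'z'): 2={lead,t=1,log=z}
step 7 deliver 2→1: 1={foll,t=1,log=z}
step 8 deliver 1→2: —
step 9 deliver 2→0: 0={foll,t=1,log=z}
step 10 deliver 0→2: —
step 11 timeout(1): 1={cand,t=2,log=z}
step 12 deliver 1→2: 2={foll,t=2,log=z}
step 13 deliver 2→1: 1={lead,t=2,log=z}
step 14 deliver 0→2: —

z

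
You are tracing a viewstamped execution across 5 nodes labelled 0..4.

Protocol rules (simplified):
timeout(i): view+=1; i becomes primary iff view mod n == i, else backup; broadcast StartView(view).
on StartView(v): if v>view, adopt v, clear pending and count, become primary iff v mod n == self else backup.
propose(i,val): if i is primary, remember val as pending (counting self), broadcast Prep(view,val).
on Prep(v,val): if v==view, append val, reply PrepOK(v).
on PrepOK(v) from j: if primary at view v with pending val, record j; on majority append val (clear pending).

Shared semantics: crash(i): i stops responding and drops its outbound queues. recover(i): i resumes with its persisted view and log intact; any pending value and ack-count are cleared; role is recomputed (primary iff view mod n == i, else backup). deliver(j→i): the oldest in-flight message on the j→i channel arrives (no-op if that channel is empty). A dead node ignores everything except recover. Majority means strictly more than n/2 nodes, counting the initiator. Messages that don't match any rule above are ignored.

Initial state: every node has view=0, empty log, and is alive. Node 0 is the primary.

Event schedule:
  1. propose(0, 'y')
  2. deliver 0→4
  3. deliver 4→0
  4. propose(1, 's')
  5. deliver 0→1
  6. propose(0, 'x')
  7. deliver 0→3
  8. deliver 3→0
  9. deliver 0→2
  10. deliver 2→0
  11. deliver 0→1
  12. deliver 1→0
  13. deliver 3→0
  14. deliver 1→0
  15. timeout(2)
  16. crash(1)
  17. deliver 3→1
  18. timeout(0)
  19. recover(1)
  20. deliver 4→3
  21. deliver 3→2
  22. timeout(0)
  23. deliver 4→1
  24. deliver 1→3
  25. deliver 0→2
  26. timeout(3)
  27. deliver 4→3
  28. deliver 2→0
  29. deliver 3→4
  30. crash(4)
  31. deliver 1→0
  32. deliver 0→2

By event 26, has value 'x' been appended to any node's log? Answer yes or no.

yes

e1 propose(0,'y'): ·
e2 deliver 0→4: 4[back,v=0,y]
e3 deliver 4→0: ·
e4 propose(1,'s'): ·
e5 deliver 0→1: 1[back,v=0,y]
e6 propose(0,'x'): ·
e7 deliver 0→3: 3[back,v=0,y]
e8 deliver 3→0: ·
e9 deliver 0→2: 2[back,v=0,y]
e10 deliver 2→0: 0[prim,v=0,x]
e11 deliver 0→1: 1[back,v=0,y,x]
e12 deliver 1→0: ·
e13 deliver 3→0: ·
e14 deliver 1→0: ·
e15 timeout(2): 2[back,v=1,y]
e16 crash(1): 1[✗back,v=0,y,x]
e17 deliver 3→1: ·
e18 timeout(0): 0[back,v=1,x]
e19 recover(1): 1[back,v=0,y,x]
e20 deliver 4→3: ·
e21 deliver 3→2: ·
e22 timeout(0): 0[back,v=2,x]
e23 deliver 4→1: ·
e24 deliver 1→3: ·
e25 deliver 0→2: ·
e26 timeout(3): 3[back,v=1,y]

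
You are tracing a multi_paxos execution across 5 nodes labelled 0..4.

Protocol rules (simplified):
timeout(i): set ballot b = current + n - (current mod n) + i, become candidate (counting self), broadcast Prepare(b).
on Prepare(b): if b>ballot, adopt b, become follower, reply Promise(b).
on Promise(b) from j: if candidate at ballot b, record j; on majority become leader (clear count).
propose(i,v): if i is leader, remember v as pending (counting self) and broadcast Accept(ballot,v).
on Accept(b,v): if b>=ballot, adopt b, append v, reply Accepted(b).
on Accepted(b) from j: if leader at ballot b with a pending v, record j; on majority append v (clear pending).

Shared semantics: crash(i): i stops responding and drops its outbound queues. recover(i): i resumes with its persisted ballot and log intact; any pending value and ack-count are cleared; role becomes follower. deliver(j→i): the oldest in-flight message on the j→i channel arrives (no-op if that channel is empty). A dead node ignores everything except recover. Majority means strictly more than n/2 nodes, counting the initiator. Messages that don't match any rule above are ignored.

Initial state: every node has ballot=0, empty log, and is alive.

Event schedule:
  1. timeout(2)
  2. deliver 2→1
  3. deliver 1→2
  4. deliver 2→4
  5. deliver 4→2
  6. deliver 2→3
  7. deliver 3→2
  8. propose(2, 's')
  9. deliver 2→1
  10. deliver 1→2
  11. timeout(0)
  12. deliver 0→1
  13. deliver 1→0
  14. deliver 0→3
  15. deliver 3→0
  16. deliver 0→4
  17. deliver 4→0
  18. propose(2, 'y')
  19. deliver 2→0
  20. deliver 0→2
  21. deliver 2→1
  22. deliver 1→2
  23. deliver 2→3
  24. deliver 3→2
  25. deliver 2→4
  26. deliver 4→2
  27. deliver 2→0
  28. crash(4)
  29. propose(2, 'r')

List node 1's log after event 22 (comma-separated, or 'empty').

s,y

step 1 timeout(2): 2={cand,b=7,log=-}
step 2 deliver 2→1: 1={foll,b=7,log=-}
step 3 deliver 1→2: —
step 4 deliver 2→4: 4={foll,b=7,log=-}
step 5 deliver 4→2: 2={lead,b=7,log=-}
step 6 deliver 2→3: 3={foll,b=7,log=-}
step 7 deliver 3→2: —
step 8 propose(2,'s'): —
step 9 deliver 2→1: 1={foll,b=7,log=s}
step 10 deliver 1→2: —
step 11 timeout(0): 0={cand,b=5,log=-}
step 12 deliver 0→1: —
step 13 deliver 1→0: —
step 14 deliver 0→3: —
step 15 deliver 3→0: —
step 16 deliver 0→4: —
step 17 deliver 4→0: —
step 18 propose(2,'y'): —
step 19 deliver 2→0: 0={foll,b=7,log=-}
step 20 deliver 0→2: —
step 21 deliver 2→1: 1={foll,b=7,log=s,y}
step 22 deliver 1→2: —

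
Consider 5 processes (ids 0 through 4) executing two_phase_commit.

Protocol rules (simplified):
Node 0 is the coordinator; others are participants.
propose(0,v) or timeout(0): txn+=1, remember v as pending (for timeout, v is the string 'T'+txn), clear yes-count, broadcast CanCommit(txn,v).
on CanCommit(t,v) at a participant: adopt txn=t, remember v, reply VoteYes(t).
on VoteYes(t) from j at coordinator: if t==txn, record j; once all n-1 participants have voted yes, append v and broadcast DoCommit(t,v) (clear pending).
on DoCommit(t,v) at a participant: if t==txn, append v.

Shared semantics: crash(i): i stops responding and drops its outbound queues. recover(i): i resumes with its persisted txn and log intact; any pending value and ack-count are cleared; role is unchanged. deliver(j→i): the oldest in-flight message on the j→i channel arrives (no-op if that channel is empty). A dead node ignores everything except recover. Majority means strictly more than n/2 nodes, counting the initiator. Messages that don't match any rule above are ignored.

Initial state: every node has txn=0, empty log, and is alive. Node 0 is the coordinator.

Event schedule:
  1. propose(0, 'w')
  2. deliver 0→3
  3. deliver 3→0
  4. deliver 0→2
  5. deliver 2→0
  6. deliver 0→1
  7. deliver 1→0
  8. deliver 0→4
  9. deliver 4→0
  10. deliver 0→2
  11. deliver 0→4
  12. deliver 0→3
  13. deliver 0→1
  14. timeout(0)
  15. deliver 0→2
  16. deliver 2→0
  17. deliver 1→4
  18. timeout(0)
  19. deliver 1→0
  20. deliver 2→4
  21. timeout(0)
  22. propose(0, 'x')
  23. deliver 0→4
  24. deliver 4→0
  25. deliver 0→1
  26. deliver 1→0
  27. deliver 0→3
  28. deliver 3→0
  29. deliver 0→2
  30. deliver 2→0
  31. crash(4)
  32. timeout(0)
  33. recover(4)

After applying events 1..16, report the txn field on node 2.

2

step 1 propose(0,'w'): 0={coor,t=1,log=-}
step 2 deliver 0→3: 3={part,t=1,log=-}
step 3 deliver 3→0: —
step 4 deliver 0→2: 2={part,t=1,log=-}
step 5 deliver 2→0: —
step 6 deliver 0→1: 1={part,t=1,log=-}
step 7 deliver 1→0: —
step 8 deliver 0→4: 4={part,t=1,log=-}
step 9 deliver 4→0: 0={coor,t=1,log=w}
step 10 deliver 0→2: 2={part,t=1,log=w}
step 11 deliver 0→4: 4={part,t=1,log=w}
step 12 deliver 0→3: 3={part,t=1,log=w}
step 13 deliver 0→1: 1={part,t=1,log=w}
step 14 timeout(0): 0={coor,t=2,log=w}
step 15 deliver 0→2: 2={part,t=2,log=w}
step 16 deliver 2→0: —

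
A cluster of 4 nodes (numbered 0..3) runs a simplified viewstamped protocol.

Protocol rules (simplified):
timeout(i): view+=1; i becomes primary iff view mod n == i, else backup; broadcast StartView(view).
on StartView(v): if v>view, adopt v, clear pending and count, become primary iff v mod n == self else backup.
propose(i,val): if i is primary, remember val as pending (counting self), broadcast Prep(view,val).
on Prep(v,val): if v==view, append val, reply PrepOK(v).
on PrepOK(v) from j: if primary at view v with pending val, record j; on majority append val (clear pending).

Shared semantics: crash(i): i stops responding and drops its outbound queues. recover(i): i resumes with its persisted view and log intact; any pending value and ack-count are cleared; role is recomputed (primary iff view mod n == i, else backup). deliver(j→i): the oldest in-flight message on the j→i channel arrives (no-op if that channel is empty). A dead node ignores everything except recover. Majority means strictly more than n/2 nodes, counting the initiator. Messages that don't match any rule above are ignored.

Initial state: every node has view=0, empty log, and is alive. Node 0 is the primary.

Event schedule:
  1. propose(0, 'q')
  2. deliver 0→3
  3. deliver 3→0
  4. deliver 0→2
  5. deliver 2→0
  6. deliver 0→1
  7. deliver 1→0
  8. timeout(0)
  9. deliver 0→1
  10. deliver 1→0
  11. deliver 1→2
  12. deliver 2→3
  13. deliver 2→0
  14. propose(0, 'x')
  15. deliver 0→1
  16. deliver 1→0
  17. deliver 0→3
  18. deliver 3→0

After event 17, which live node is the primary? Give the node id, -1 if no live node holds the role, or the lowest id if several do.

1

[1] propose(0,'q') → ∅
[2] deliver 0→3 → N3(back v0 [q])
[3] deliver 3→0 → ∅
[4] deliver 0→2 → N2(back v0 [q])
[5] deliver 2→0 → N0(prim v0 [q])
[6] deliver 0→1 → N1(back v0 [q])
[7] deliver 1→0 → ∅
[8] timeout(0) → N0(back v1 [q])
[9] deliver 0→1 → N1(prim v1 [q])
[10] deliver 1→0 → ∅
[11] deliver 1→2 → ∅
[12] deliver 2→3 → ∅
[13] deliver 2→0 → ∅
[14] propose(0,'x') → ∅
[15] deliver 0→1 → ∅
[16] deliver 1→0 → ∅
[17] deliver 0→3 → N3(back v1 [q])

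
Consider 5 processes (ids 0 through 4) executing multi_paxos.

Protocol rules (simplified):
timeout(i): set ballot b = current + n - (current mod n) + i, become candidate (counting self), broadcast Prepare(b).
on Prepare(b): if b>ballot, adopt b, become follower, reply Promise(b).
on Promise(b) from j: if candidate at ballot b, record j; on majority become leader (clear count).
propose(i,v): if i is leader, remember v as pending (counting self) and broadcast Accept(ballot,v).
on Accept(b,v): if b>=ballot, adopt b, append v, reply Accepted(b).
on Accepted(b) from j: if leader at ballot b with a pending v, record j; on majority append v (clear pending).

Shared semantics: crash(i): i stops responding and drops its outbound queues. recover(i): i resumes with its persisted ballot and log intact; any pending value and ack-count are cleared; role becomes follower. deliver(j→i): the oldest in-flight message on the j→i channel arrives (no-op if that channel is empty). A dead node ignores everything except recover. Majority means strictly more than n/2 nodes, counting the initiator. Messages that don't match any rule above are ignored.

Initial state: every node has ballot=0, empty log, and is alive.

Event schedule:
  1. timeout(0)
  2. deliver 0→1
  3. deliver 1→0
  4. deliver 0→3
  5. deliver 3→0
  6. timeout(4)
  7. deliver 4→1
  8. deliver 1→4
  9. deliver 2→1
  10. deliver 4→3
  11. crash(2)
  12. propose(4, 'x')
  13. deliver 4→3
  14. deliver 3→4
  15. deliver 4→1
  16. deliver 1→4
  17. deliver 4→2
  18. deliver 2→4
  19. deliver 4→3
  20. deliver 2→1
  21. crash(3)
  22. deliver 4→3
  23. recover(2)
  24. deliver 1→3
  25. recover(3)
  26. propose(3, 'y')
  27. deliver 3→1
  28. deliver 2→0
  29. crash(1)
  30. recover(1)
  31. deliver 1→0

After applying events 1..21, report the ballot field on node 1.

9

1. timeout(0):  <0:cand b5 ->
2. deliver 0→1:  <1:foll b5 ->
3. deliver 1→0:  nop
4. deliver 0→3:  <3:foll b5 ->
5. deliver 3→0:  <0:lead b5 ->
6. timeout(4):  <4:cand b9 ->
7. deliver 4→1:  <1:foll b9 ->
8. deliver 1→4:  nop
9. deliver 2→1:  nop
10. deliver 4→3:  <3:foll b9 ->
11. crash(2):  <2:✗foll b0 ->
12. propose(4,'x'):  nop
13. deliver 4→3:  nop
14. deliver 3→4:  <4:lead b9 ->
15. deliver 4→1:  nop
16. deliver 1→4:  nop
17. deliver 4→2:  nop
18. deliver 2→4:  nop
19. deliver 4→3:  nop
20. deliver 2→1:  nop
21. crash(3):  <3:✗foll b9 ->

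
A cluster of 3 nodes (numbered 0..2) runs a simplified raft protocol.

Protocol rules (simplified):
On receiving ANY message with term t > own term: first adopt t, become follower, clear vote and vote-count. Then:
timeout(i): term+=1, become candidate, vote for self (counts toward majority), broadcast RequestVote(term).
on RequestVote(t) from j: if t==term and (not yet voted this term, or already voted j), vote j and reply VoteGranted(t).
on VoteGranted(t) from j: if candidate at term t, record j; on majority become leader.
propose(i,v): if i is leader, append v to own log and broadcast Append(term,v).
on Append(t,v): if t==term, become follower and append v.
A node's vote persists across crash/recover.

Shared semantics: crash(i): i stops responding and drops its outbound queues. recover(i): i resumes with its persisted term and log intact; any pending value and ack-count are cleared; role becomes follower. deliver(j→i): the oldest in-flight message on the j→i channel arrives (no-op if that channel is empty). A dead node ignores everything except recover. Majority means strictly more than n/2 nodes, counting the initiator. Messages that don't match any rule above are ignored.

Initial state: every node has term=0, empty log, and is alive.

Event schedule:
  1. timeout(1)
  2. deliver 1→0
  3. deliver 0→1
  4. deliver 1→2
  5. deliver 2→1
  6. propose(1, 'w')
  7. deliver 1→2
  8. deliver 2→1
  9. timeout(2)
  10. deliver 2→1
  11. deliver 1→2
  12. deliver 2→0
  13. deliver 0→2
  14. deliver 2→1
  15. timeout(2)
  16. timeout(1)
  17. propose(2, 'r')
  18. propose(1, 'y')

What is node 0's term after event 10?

e1 timeout(1): 1[cand,t=1,-]
e2 deliver 1→0: 0[foll,t=1,-]
e3 deliver 0→1: 1[lead,t=1,-]
e4 deliver 1→2: 2[foll,t=1,-]
e5 deliver 2→1: ·
e6 propose(1,'w'): 1[lead,t=1,w]
e7 deliver 1→2: 2[foll,t=1,w]
e8 deliver 2→1: ·
e9 timeout(2): 2[cand,t=2,w]
e10 deliver 2→1: 1[foll,t=2,w]

1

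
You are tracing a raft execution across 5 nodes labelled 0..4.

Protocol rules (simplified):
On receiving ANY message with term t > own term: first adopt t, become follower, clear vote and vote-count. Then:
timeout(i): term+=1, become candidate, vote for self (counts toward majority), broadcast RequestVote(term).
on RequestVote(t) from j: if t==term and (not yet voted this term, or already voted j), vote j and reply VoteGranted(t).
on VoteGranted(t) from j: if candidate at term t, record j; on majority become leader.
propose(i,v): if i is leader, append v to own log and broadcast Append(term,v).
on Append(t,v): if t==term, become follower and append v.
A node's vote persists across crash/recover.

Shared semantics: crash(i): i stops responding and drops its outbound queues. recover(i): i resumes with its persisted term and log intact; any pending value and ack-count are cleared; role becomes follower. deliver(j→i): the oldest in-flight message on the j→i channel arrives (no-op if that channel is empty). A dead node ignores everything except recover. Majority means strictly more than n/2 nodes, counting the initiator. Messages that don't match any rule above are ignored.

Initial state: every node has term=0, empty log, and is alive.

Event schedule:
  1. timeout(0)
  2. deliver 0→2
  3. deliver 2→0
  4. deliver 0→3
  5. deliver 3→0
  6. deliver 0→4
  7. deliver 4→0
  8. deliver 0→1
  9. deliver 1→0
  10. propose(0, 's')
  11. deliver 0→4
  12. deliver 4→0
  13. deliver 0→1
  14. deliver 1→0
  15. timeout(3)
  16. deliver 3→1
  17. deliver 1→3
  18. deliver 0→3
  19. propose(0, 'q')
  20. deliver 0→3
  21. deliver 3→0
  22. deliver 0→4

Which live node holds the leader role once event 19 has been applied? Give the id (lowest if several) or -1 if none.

0

[1] timeout(0) → N0(cand t1 [-])
[2] deliver 0→2 → N2(foll t1 [-])
[3] deliver 2→0 → ∅
[4] deliver 0→3 → N3(foll t1 [-])
[5] deliver 3→0 → N0(lead t1 [-])
[6] deliver 0→4 → N4(foll t1 [-])
[7] deliver 4→0 → ∅
[8] deliver 0→1 → N1(foll t1 [-])
[9] deliver 1→0 → ∅
[10] propose(0,'s') → N0(lead t1 [s])
[11] deliver 0→4 → N4(foll t1 [s])
[12] deliver 4→0 → ∅
[13] deliver 0→1 → N1(foll t1 [s])
[14] deliver 1→0 → ∅
[15] timeout(3) → N3(cand t2 [-])
[16] deliver 3→1 → N1(foll t2 [s])
[17] deliver 1→3 → ∅
[18] deliver 0→3 → ∅
[19] propose(0,'q') → N0(lead t1 [s,q])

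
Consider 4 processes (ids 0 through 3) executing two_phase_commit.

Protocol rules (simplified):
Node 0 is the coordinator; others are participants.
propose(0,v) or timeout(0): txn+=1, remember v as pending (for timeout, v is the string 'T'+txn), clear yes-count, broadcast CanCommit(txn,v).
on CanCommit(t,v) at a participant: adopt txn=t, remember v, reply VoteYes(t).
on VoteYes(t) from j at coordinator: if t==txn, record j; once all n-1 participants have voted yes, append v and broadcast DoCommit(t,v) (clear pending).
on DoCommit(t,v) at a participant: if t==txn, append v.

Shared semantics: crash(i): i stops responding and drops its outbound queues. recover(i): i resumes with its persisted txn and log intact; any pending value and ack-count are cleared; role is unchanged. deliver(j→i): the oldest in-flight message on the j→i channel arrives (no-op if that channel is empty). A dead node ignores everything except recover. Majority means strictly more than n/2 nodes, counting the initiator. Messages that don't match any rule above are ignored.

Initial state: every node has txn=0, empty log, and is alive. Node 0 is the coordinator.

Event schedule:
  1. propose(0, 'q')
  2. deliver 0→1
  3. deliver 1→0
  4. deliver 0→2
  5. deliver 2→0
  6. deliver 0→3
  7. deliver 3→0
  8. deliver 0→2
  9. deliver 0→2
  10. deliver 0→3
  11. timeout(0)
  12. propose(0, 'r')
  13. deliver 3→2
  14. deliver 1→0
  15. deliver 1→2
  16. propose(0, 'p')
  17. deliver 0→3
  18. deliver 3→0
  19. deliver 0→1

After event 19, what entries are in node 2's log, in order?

q

step 1 propose(0,'q'): 0={coor,t=1,log=-}
step 2 deliver 0→1: 1={part,t=1,log=-}
step 3 deliver 1→0: —
step 4 deliver 0→2: 2={part,t=1,log=-}
step 5 deliver 2→0: —
step 6 deliver 0→3: 3={part,t=1,log=-}
step 7 deliver 3→0: 0={coor,t=1,log=q}
step 8 deliver 0→2: 2={part,t=1,log=q}
step 9 deliver 0→2: —
step 10 deliver 0→3: 3={part,t=1,log=q}
step 11 timeout(0): 0={coor,t=2,log=q}
step 12 propose(0,'r'): 0={coor,t=3,log=q}
step 13 deliver 3→2: —
step 14 deliver 1→0: —
step 15 deliver 1→2: —
step 16 propose(0,'p'): 0={coor,t=4,log=q}
step 17 deliver 0→3: 3={part,t=2,log=q}
step 18 deliver 3→0: —
step 19 deliver 0→1: 1={part,t=1,log=q}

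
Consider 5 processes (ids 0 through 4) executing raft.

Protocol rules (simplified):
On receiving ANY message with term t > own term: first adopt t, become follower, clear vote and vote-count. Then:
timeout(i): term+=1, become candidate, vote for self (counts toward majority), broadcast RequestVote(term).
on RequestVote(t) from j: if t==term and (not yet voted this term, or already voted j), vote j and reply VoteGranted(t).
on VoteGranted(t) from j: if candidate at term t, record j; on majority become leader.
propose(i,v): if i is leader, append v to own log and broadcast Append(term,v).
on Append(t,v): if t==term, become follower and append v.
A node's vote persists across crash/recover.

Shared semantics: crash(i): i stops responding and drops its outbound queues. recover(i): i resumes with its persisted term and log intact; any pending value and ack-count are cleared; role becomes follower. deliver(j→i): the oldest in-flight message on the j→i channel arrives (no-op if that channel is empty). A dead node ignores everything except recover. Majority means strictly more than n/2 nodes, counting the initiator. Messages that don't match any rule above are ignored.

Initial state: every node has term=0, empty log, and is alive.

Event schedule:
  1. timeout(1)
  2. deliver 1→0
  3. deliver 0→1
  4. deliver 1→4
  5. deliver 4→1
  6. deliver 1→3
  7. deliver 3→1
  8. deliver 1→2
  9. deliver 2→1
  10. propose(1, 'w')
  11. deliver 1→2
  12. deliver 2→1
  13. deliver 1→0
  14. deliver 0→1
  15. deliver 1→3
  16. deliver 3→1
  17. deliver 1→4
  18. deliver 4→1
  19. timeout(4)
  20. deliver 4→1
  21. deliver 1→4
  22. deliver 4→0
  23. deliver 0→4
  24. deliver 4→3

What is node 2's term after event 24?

1

step 1 timeout(1): 1={cand,t=1,log=-}
step 2 deliver 1→0: 0={foll,t=1,log=-}
step 3 deliver 0→1: —
step 4 deliver 1→4: 4={foll,t=1,log=-}
step 5 deliver 4→1: 1={lead,t=1,log=-}
step 6 deliver 1→3: 3={foll,t=1,log=-}
step 7 deliver 3→1: —
step 8 deliver 1→2: 2={foll,t=1,log=-}
step 9 deliver 2→1: —
step 10 propose(1,'w'): 1={lead,t=1,log=w}
step 11 deliver 1→2: 2={foll,t=1,log=w}
step 12 deliver 2→1: —
step 13 deliver 1→0: 0={foll,t=1,log=w}
step 14 deliver 0→1: —
step 15 deliver 1→3: 3={foll,t=1,log=w}
step 16 deliver 3→1: —
step 17 deliver 1→4: 4={foll,t=1,log=w}
step 18 deliver 4→1: —
step 19 timeout(4): 4={cand,t=2,log=w}
step 20 deliver 4→1: 1={foll,t=2,log=w}
step 21 deliver 1→4: —
step 22 deliver 4→0: 0={foll,t=2,log=w}
step 23 deliver 0→4: 4={lead,t=2,log=w}
step 24 deliver 4→3: 3={foll,t=2,log=w}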